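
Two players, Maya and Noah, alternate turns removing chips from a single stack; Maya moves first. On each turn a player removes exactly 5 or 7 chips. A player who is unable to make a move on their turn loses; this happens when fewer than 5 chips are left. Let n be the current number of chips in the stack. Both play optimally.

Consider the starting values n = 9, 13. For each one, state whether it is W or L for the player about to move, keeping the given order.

Use the standard recursion: the mover loses at a terminal position; elsewhere, the mover wins exactly when some move hands the opponent an L position.
n=0: no move → L
n=1: no move → L
n=2: no move → L
n=3: no move → L
n=4: no move → L
n=5: can move to 0, which is L ⇒ W
n=6: can move to 1, which is L ⇒ W
n=7: can move to 2, which is L ⇒ W
n=8: can move to 3, which is L ⇒ W
n=9: can move to 4, which is L ⇒ W
n=10: can move to 3, which is L ⇒ W
n=11: can move to 4, which is L ⇒ W
n=12: moves to 7(W), 5(W); every one is W ⇒ L
n=13: moves to 8(W), 6(W); every one is W ⇒ L

9: W, 13: L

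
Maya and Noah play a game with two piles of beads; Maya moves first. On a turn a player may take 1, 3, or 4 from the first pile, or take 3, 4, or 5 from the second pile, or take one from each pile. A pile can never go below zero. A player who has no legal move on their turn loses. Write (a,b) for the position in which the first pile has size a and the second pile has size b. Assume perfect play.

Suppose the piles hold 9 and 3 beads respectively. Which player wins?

Maya wins.

Compute win/loss labels from the base case upward. A position with no move is L. Any other position is W if it can reach an L in one move, else L.
No move ever increases a pile, so every position that can arise here has a ≤ 9 and b ≤ 3; it is enough to label the cells with 0 ≤ a ≤ 9 and 0 ≤ b ≤ 3.
Every move lowers a or b (never raises either), so fill the grid row by row in increasing a, and left to right within a row: each cell's successors are then already labelled.
      b=0  b=1  b=2  b=3
a=0:    L    L    L    W
a=1:    W    W    W    W
a=2:    L    L    L    W
a=3:    W    W    W    W
a=4:    W    W    W    L
a=5:    W    W    W    W
a=6:    W    W    W    L
a=7:    L    L    L    W
a=8:    W    W    W    W
a=9:    L    L    L    W
Cells with no legal move (terminal, hence L): (0,0), (0,1), (0,2).
The remaining L cells, each justified by listing all of its moves:
(2,0): →(1,0)(W) only, which is W, so L
(2,1): →(1,1)(W), (1,0)(W) — all W, so L
(2,2): →(1,2)(W), (1,1)(W) — all W, so L
(4,3): →(3,3)(W), (1,3)(W), (0,3)(W), (4,0)(W), (3,2)(W) — all W, so L
(6,3): →(5,3)(W), (3,3)(W), (2,3)(W), (6,0)(W), (5,2)(W) — all W, so L
(7,0): →(6,0)(W), (4,0)(W), (3,0)(W) — all W, so L
(7,1): →(6,1)(W), (4,1)(W), (3,1)(W), (6,0)(W) — all W, so L
(7,2): →(6,2)(W), (4,2)(W), (3,2)(W), (6,1)(W) — all W, so L
(9,0): →(8,0)(W), (6,0)(W), (5,0)(W) — all W, so L
(9,1): →(8,1)(W), (6,1)(W), (5,1)(W), (8,0)(W) — all W, so L
(9,2): →(8,2)(W), (6,2)(W), (5,2)(W), (8,1)(W) — all W, so L
Every other cell has at least one move into one of the L cells above, so it is W.
From (9,3) Maya can move to (6,3), reaching an L position.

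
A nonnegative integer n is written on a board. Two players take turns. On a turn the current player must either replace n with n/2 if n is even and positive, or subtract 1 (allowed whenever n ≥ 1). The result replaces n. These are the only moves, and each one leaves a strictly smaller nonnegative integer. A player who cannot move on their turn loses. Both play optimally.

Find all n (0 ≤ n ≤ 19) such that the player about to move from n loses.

0, 2, 5, 7, 9, 11, 13, 15, 17, 19

Work bottom-up. With no move the player to move loses. Otherwise the position is W if at least one move leads to an L position for the opponent, and L if every move leads to a W.
n=0: no move → L
n=1: →0(L), so W
n=2: →1(W) only, which is W, so L
n=3: →2(L), so W
n=4: →2(L), so W
n=5: →4(W) only, which is W, so L
n=6: →5(L), so W
n=7: →6(W) only, which is W, so L
n=8: →7(L), so W
n=9: →8(W) only, which is W, so L
n=10: →5(L), so W
n=11: →10(W) only, which is W, so L
n=12: →11(L), so W
n=13: →12(W) only, which is W, so L
n=14: →7(L), so W
n=15: →14(W) only, which is W, so L
n=16: →15(L), so W
n=17: →16(W) only, which is W, so L
n=18: →9(L), so W
n=19: →18(W) only, which is W, so L
The losing starting values of n are exactly the entries labelled L in this table (10 of them).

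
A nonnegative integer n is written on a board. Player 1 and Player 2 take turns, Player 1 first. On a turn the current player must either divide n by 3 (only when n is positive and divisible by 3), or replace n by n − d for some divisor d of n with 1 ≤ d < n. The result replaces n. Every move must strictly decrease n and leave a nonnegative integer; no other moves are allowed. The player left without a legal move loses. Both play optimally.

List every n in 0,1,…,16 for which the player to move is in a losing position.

0, 1, 4, 7, 9, 11, 13, 15

Use the standard recursion: the mover loses at a terminal position; elsewhere, the mover wins exactly when some move hands the opponent an L position.
n=0: no move → L
n=1: no move → L
n=2: W (go to 1, an L position)
n=3: W (go to 1, an L position)
n=4: L (options 2(W), 3(W) are all W)
n=5: W (go to 4, an L position)
n=6: W (go to 4, an L position)
n=7: L (sole option 6(W) is W)
n=8: W (go to 4, an L position)
n=9: L (options 3(W), 6(W), 8(W) are all W)
n=10: W (go to 9, an L position)
n=11: L (sole option 10(W) is W)
n=12: W (go to 4, an L position)
n=13: L (sole option 12(W) is W)
n=14: W (go to 7, an L position)
n=15: L (options 5(W), 10(W), 12(W), 14(W) are all W)
n=16: W (go to 15, an L position)
The losing starting values of n are exactly the entries labelled L in this table (8 of them).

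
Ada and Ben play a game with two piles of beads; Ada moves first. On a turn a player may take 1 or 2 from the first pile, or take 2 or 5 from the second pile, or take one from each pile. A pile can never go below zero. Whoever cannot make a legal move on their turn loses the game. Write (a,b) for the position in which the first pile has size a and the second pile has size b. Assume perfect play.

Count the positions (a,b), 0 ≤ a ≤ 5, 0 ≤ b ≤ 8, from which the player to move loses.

18

Classify positions by backward induction: terminal positions (no move available) are L. From any other position, the mover wins iff some move reaches an L.
Every move lowers a or b (never raises either), so fill the grid row by row in increasing a, and left to right within a row: each cell's successors are then already labelled.
      b=0  b=1  b=2  b=3  b=4  b=5  b=6  b=7  b=8
a=0:    L    L    W    W    L    W    W    L    L
a=1:    W    W    W    L    W    W    L    W    W
a=2:    W    W    L    W    W    L    W    W    W
a=3:    L    L    W    W    L    W    W    L    L
a=4:    W    W    W    L    W    W    L    W    W
a=5:    W    W    L    W    W    L    W    W    W
Cells with no legal move (terminal, hence L): (0,0), (0,1).
The remaining L cells, each justified by listing all of its moves:
(0,4): L (sole option (0,2)(W) is W)
(0,7): L (options (0,5)(W), (0,2)(W) are all W)
(0,8): L (options (0,6)(W), (0,3)(W) are all W)
(1,3): L (options (0,3)(W), (1,1)(W), (0,2)(W) are all W)
(1,6): L (options (0,6)(W), (1,4)(W), (1,1)(W), (0,5)(W) are all W)
(2,2): L (options (1,2)(W), (0,2)(W), (2,0)(W), (1,1)(W) are all W)
(2,5): L (options (1,5)(W), (0,5)(W), (2,3)(W), (2,0)(W), (1,4)(W) are all W)
(3,0): L (options (2,0)(W), (1,0)(W) are all W)
(3,1): L (options (2,1)(W), (1,1)(W), (2,0)(W) are all W)
(3,4): L (options (2,4)(W), (1,4)(W), (3,2)(W), (2,3)(W) are all W)
(3,7): L (options (2,7)(W), (1,7)(W), (3,5)(W), (3,2)(W), (2,6)(W) are all W)
(3,8): L (options (2,8)(W), (1,8)(W), (3,6)(W), (3,3)(W), (2,7)(W) are all W)
(4,3): L (options (3,3)(W), (2,3)(W), (4,1)(W), (3,2)(W) are all W)
(4,6): L (options (3,6)(W), (2,6)(W), (4,4)(W), (4,1)(W), (3,5)(W) are all W)
(5,2): L (options (4,2)(W), (3,2)(W), (5,0)(W), (4,1)(W) are all W)
(5,5): L (options (4,5)(W), (3,5)(W), (5,3)(W), (5,0)(W), (4,4)(W) are all W)
Every other cell has at least one move into one of the L cells above, so it is W.
L cells per row: a=0: 5, a=1: 2, a=2: 2, a=3: 5, a=4: 2, a=5: 2; total 18.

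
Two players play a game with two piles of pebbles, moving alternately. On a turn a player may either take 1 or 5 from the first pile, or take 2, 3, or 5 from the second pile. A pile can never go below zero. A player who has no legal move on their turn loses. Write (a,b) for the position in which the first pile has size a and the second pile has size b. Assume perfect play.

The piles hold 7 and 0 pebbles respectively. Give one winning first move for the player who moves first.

Move to (6,0).

Classify positions by backward induction: terminal positions (no move available) are L. From any other position, the mover wins iff some move reaches an L.
No move ever increases a pile, so every position that can arise here has a ≤ 7 and b ≤ 0; it is enough to label the cells with 0 ≤ a ≤ 7 and 0 ≤ b ≤ 0.
Every move lowers a or b (never raises either), so fill the grid row by row in increasing a, and left to right within a row: each cell's successors are then already labelled.
      b=0
a=0:    L
a=1:    W
a=2:    L
a=3:    W
a=4:    L
a=5:    W
a=6:    L
a=7:    W
Cells with no legal move (terminal, hence L): (0,0).
The remaining L cells, each justified by listing all of its moves:
(2,0): only reaches (1,0)(W), which is W → L
(4,0): only reaches (3,0)(W), which is W → L
(6,0): only reaches (5,0)(W), (1,0)(W), all W → L
Every other cell has at least one move into one of the L cells above, so it is W.
From (7,0), the L positions reachable in one move are: (6,0), (2,0). Any move reaching one of these is winning.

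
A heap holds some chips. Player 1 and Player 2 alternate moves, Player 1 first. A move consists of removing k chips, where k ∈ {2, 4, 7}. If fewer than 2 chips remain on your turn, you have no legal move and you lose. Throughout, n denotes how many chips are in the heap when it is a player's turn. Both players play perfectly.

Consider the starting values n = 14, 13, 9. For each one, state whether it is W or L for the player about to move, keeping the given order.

14: W, 13: W, 9: L

Label each position W (a win for the player to move) or L (a loss). A position with no legal move is L; any other position is W exactly when some move reaches an L, and L when every move reaches a W.
n=0: no move → L
n=1: no move → L
n=2: →0(L), so W
n=3: →1(L), so W
n=4: →0(L), so W
n=5: →1(L), so W
n=6: →4(W), 2(W) — all W, so L
n=7: →0(L), so W
n=8: →6(L), so W
n=9: →7(W), 5(W), 2(W) — all W, so L
n=10: →6(L), so W
n=11: →9(L), so W
n=12: →10(W), 8(W), 5(W) — all W, so L
n=13: →9(L), so W
n=14: →12(L), so W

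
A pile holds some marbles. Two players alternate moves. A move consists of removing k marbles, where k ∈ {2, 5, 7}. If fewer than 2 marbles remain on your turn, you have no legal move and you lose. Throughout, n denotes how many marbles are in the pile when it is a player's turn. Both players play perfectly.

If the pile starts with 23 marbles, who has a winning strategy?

Use the standard recursion: the mover loses at a terminal position; elsewhere, the mover wins exactly when some move hands the opponent an L position.
n=0: no move → L
n=1: no move → L
n=2: can move to 0, which is L ⇒ W
n=3: can move to 1, which is L ⇒ W
n=4: the only move is to 2(W), a W ⇒ L
n=5: can move to 0, which is L ⇒ W
n=6: can move to 4, which is L ⇒ W
n=7: can move to 0, which is L ⇒ W
n=8: can move to 1, which is L ⇒ W
n=9: can move to 4, which is L ⇒ W
n=10: moves to 8(W), 5(W), 3(W); every one is W ⇒ L
n=11: can move to 4, which is L ⇒ W
n=12: can move to 10, which is L ⇒ W
n=13: moves to 11(W), 8(W), 6(W); every one is W ⇒ L
n=14: moves to 12(W), 9(W), 7(W); every one is W ⇒ L
n=15: can move to 13, which is L ⇒ W
n=16: can move to 14, which is L ⇒ W
n=17: can move to 10, which is L ⇒ W
n=18: can move to 13, which is L ⇒ W
n=19: can move to 14, which is L ⇒ W
n=20: can move to 13, which is L ⇒ W
n=21: can move to 14, which is L ⇒ W
n=22: moves to 20(W), 17(W), 15(W); every one is W ⇒ L
n=23: moves to 21(W), 18(W), 16(W); every one is W ⇒ L
Every move from 23 reaches a W position, so the mover loses.

The second player wins.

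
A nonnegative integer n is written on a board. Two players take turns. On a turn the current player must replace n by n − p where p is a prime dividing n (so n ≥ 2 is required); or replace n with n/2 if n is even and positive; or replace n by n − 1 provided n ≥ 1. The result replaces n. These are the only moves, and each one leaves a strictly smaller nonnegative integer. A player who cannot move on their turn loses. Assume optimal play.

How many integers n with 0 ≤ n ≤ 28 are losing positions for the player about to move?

6

Compute win/loss labels from the base case upward. A position with no move is L. Any other position is W if it can reach an L in one move, else L.
n=0: no move → L
n=1: reaches L-position 0 → W
n=2: reaches L-position 0 → W
n=3: reaches L-position 0 → W
n=4: only reaches 2(W), 3(W), all W → L
n=5: reaches L-position 0 → W
n=6: reaches L-position 4 → W
n=7: reaches L-position 0 → W
n=8: reaches L-position 4 → W
n=9: only reaches 6(W), 8(W), all W → L
n=10: reaches L-position 9 → W
n=11: reaches L-position 0 → W
n=12: reaches L-position 9 → W
n=13: reaches L-position 0 → W
n=14: only reaches 7(W), 12(W), 13(W), all W → L
n=15: reaches L-position 14 → W
n=16: reaches L-position 14 → W
n=17: reaches L-position 0 → W
n=18: reaches L-position 9 → W
n=19: reaches L-position 0 → W
n=20: only reaches 10(W), 15(W), 18(W), 19(W), all W → L
n=21: reaches L-position 14 → W
n=22: reaches L-position 20 → W
n=23: reaches L-position 0 → W
n=24: only reaches 12(W), 21(W), 22(W), 23(W), all W → L
n=25: reaches L-position 20 → W
n=26: reaches L-position 24 → W
n=27: reaches L-position 24 → W
n=28: reaches L-position 14 → W
L entries with 0 ≤ n ≤ 28: n = 0, 4, 9, 14, 20, 24; that makes 6.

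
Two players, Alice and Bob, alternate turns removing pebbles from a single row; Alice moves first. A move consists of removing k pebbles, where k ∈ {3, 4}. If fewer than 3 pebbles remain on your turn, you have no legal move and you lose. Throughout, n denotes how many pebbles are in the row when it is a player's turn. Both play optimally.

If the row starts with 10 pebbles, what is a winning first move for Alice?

Remove 3, leaving 7.

Classify positions by backward induction: terminal positions (no move available) are L. From any other position, the mover wins iff some move reaches an L.
n=0: no move → L
n=1: no move → L
n=2: no move → L
n=3: reaches L-position 0 → W
n=4: reaches L-position 1 → W
n=5: reaches L-position 2 → W
n=6: reaches L-position 2 → W
n=7: only reaches 4(W), 3(W), all W → L
n=8: only reaches 5(W), 4(W), all W → L
n=9: only reaches 6(W), 5(W), all W → L
n=10: reaches L-position 7 → W
From 10, the L positions reachable in one move are: 7.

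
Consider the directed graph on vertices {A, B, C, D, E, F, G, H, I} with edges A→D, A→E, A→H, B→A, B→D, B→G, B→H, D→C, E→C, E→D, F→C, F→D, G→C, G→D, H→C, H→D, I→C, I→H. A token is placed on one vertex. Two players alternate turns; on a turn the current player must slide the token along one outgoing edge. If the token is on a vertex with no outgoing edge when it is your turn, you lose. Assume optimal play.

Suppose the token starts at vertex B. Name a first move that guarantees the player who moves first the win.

Classify positions by backward induction: terminal positions (no move available) are L. From any other position, the mover wins iff some move reaches an L.
Every edge goes from a vertex to one that appears earlier in the order C, D, F, H, E, I, G, A, B, so processing vertices in that order labels each vertex after all of its successors.
C: no outgoing edge → L
D: W (go to C, an L position)
F: W (go to C, an L position)
H: W (go to C, an L position)
E: W (go to C, an L position)
I: W (go to C, an L position)
G: W (go to C, an L position)
A: L (options E(W), H(W), D(W) are all W)
B: W (go to A, an L position)
From B, the L positions reachable in one move are: A.

Move to A.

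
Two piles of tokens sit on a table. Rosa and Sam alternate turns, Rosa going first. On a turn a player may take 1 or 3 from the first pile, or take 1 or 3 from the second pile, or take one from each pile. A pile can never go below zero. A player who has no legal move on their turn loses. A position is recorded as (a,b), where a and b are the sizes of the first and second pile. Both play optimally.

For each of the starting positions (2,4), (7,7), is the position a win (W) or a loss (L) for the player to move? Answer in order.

Build the W/L table. Terminal = L. A non-terminal position is W if it has a move to some L; otherwise it is L.
No move ever increases a pile, so every position that can arise here has a ≤ 7 and b ≤ 7; it is enough to label the cells with 0 ≤ a ≤ 7 and 0 ≤ b ≤ 7.
Every move lowers a or b (never raises either), so fill the grid row by row in increasing a, and left to right within a row: each cell's successors are then already labelled.
      b=0  b=1  b=2  b=3  b=4  b=5  b=6  b=7
a=0:    L    W    L    W    L    W    L    W
a=1:    W    W    W    W    W    W    W    W
a=2:    L    W    L    W    L    W    L    W
a=3:    W    W    W    W    W    W    W    W
a=4:    L    W    L    W    L    W    L    W
a=5:    W    W    W    W    W    W    W    W
a=6:    L    W    L    W    L    W    L    W
a=7:    W    W    W    W    W    W    W    W
Cells with no legal move (terminal, hence L): (0,0).
The remaining L cells, each justified by listing all of its moves:
(0,2): only reaches (0,1)(W), which is W → L
(0,4): only reaches (0,3)(W), (0,1)(W), all W → L
(0,6): only reaches (0,5)(W), (0,3)(W), all W → L
(2,0): only reaches (1,0)(W), which is W → L
(2,2): only reaches (1,2)(W), (2,1)(W), (1,1)(W), all W → L
(2,4): only reaches (1,4)(W), (2,3)(W), (2,1)(W), (1,3)(W), all W → L
(2,6): only reaches (1,6)(W), (2,5)(W), (2,3)(W), (1,5)(W), all W → L
(4,0): only reaches (3,0)(W), (1,0)(W), all W → L
(4,2): only reaches (3,2)(W), (1,2)(W), (4,1)(W), (3,1)(W), all W → L
(4,4): only reaches (3,4)(W), (1,4)(W), (4,3)(W), (4,1)(W), (3,3)(W), all W → L
(4,6): only reaches (3,6)(W), (1,6)(W), (4,5)(W), (4,3)(W), (3,5)(W), all W → L
(6,0): only reaches (5,0)(W), (3,0)(W), all W → L
(6,2): only reaches (5,2)(W), (3,2)(W), (6,1)(W), (5,1)(W), all W → L
(6,4): only reaches (5,4)(W), (3,4)(W), (6,3)(W), (6,1)(W), (5,3)(W), all W → L
(6,6): only reaches (5,6)(W), (3,6)(W), (6,5)(W), (6,3)(W), (5,5)(W), all W → L
Every other cell has at least one move into one of the L cells above, so it is W.
(2,4): one of the L cells justified above, so L
(7,7): the move to (6,6) reaches an L cell, so W

(2,4): L, (7,7): W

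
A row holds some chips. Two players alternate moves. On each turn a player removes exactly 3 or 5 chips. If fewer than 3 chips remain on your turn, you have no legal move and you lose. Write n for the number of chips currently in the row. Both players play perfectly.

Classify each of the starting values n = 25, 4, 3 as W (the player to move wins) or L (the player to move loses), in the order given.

Compute win/loss labels from the base case upward. A position with no move is L. Any other position is W if it can reach an L in one move, else L.
n=0: no move → L
n=1: no move → L
n=2: no move → L
n=3: →0(L), so W
n=4: →1(L), so W
n=5: →2(L), so W
n=6: →1(L), so W
n=7: →2(L), so W
n=8: →5(W), 3(W) — all W, so L
n=9: →6(W), 4(W) — all W, so L
n=10: →7(W), 5(W) — all W, so L
n=11: →8(L), so W
n=12: →9(L), so W
n=13: →10(L), so W
n=14: →9(L), so W
n=15: →10(L), so W
n=16: →13(W), 11(W) — all W, so L
n=17: →14(W), 12(W) — all W, so L
n=18: →15(W), 13(W) — all W, so L
n=19: →16(L), so W
n=20: →17(L), so W
n=21: →18(L), so W
n=22: →17(L), so W
n=23: →18(L), so W
n=24: →21(W), 19(W) — all W, so L
n=25: →22(W), 20(W) — all W, so L

25: L, 4: W, 3: W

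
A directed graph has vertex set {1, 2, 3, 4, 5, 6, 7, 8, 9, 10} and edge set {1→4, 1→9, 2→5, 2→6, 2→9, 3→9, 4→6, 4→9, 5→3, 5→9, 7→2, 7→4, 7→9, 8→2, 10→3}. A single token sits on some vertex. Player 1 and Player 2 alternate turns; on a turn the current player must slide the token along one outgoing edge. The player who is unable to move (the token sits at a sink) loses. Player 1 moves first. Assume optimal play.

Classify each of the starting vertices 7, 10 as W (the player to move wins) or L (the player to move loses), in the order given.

7: W, 10: L

Compute win/loss labels from the base case upward. A position with no move is L. Any other position is W if it can reach an L in one move, else L.
Every edge goes from a vertex to one that appears earlier in the order 9, 6, 4, 1, 3, 5, 2, 7, 8, 10, so processing vertices in that order labels each vertex after all of its successors.
9: no outgoing edge → L
6: no outgoing edge → L
4: →6(L), so W
1: →9(L), so W
3: →9(L), so W
5: →9(L), so W
2: →6(L), so W
7: →9(L), so W
8: →2(W) only, which is W, so L
10: →3(W) only, which is W, so L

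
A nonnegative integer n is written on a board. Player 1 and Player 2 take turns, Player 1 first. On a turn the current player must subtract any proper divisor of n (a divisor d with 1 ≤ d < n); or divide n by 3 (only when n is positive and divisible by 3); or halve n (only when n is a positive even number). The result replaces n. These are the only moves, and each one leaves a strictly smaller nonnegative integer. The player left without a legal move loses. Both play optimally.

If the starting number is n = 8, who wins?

Player 1 wins.

Label each position W (a win for the player to move) or L (a loss). A position with no legal move is L; any other position is W exactly when some move reaches an L, and L when every move reaches a W.
n=0: no move → L
n=1: no move → L
n=2: →1(L), so W
n=3: →1(L), so W
n=4: →2(W), 3(W) — all W, so L
n=5: →4(L), so W
n=6: →4(L), so W
n=7: →6(W) only, which is W, so L
n=8: →4(L), so W
The starting position 8 is W: Player 1 should move to 4, handing over an L position.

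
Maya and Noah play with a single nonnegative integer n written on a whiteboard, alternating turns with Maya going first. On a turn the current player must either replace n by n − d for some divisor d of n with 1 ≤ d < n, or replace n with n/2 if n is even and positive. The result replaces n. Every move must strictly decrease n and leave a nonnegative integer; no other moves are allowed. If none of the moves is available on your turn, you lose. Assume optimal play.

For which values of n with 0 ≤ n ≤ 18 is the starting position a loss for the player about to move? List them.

Work bottom-up. With no move the player to move loses. Otherwise the position is W if at least one move leads to an L position for the opponent, and L if every move leads to a W.
n=0: no move → L
n=1: no move → L
n=2: W (go to 1, an L position)
n=3: L (sole option 2(W) is W)
n=4: W (go to 3, an L position)
n=5: L (sole option 4(W) is W)
n=6: W (go to 3, an L position)
n=7: L (sole option 6(W) is W)
n=8: W (go to 7, an L position)
n=9: L (options 6(W), 8(W) are all W)
n=10: W (go to 5, an L position)
n=11: L (sole option 10(W) is W)
n=12: W (go to 9, an L position)
n=13: L (sole option 12(W) is W)
n=14: W (go to 7, an L position)
n=15: L (options 10(W), 12(W), 14(W) are all W)
n=16: W (go to 15, an L position)
n=17: L (sole option 16(W) is W)
n=18: W (go to 9, an L position)
The losing starting values of n are exactly the entries labelled L in this table (10 of them).

0, 1, 3, 5, 7, 9, 11, 13, 15, 17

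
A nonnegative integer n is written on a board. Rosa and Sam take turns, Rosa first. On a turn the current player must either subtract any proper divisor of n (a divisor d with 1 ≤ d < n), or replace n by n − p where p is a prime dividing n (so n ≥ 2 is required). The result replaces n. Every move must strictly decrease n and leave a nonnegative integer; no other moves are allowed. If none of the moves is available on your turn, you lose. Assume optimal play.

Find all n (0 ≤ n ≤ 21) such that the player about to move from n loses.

0, 1, 4, 9, 14, 20

Classify positions by backward induction: terminal positions (no move available) are L. From any other position, the mover wins iff some move reaches an L.
n=0: no move → L
n=1: no move → L
n=2: can move to 0, which is L ⇒ W
n=3: can move to 0, which is L ⇒ W
n=4: moves to 2(W), 3(W); every one is W ⇒ L
n=5: can move to 0, which is L ⇒ W
n=6: can move to 4, which is L ⇒ W
n=7: can move to 0, which is L ⇒ W
n=8: can move to 4, which is L ⇒ W
n=9: moves to 6(W), 8(W); every one is W ⇒ L
n=10: can move to 9, which is L ⇒ W
n=11: can move to 0, which is L ⇒ W
n=12: can move to 9, which is L ⇒ W
n=13: can move to 0, which is L ⇒ W
n=14: moves to 7(W), 12(W), 13(W); every one is W ⇒ L
n=15: can move to 14, which is L ⇒ W
n=16: can move to 14, which is L ⇒ W
n=17: can move to 0, which is L ⇒ W
n=18: can move to 9, which is L ⇒ W
n=19: can move to 0, which is L ⇒ W
n=20: moves to 10(W), 15(W), 16(W), 18(W), 19(W); every one is W ⇒ L
n=21: can move to 14, which is L ⇒ W
The losing starting values of n are exactly the entries labelled L in this table (6 of them).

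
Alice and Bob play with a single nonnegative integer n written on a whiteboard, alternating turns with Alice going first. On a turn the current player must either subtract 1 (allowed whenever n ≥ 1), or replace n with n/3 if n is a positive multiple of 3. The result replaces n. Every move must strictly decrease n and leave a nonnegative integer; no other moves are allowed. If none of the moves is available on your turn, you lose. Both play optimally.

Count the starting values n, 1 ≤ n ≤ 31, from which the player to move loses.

Classify positions by backward induction: terminal positions (no move available) are L. From any other position, the mover wins iff some move reaches an L.
n=0: no move → L
n=1: reaches L-position 0 → W
n=2: only reaches 1(W), which is W → L
n=3: reaches L-position 2 → W
n=4: only reaches 3(W), which is W → L
n=5: reaches L-position 4 → W
n=6: reaches L-position 2 → W
n=7: only reaches 6(W), which is W → L
n=8: reaches L-position 7 → W
n=9: only reaches 3(W), 8(W), all W → L
n=10: reaches L-position 9 → W
n=11: only reaches 10(W), which is W → L
n=12: reaches L-position 4 → W
n=13: only reaches 12(W), which is W → L
n=14: reaches L-position 13 → W
n=15: only reaches 5(W), 14(W), all W → L
n=16: reaches L-position 15 → W
n=17: only reaches 16(W), which is W → L
n=18: reaches L-position 17 → W
n=19: only reaches 18(W), which is W → L
n=20: reaches L-position 19 → W
n=21: reaches L-position 7 → W
n=22: only reaches 21(W), which is W → L
n=23: reaches L-position 22 → W
n=24: only reaches 8(W), 23(W), all W → L
n=25: reaches L-position 24 → W
n=26: only reaches 25(W), which is W → L
n=27: reaches L-position 9 → W
n=28: only reaches 27(W), which is W → L
n=29: reaches L-position 28 → W
n=30: only reaches 10(W), 29(W), all W → L
n=31: reaches L-position 30 → W
L entries with 1 ≤ n ≤ 31 (n=0 is outside the asked range and is not counted): n = 2, 4, 7, 9, 11, 13, 15, 17, 19, 22, 24, 26, 28, 30; that makes 14.

14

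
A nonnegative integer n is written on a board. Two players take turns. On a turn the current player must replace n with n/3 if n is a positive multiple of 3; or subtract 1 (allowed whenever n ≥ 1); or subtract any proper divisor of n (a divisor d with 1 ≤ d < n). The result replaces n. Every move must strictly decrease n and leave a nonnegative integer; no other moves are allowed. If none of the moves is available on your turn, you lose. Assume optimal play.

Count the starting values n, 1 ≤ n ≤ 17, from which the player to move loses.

Use the standard recursion: the mover loses at a terminal position; elsewhere, the mover wins exactly when some move hands the opponent an L position.
n=0: no move → L
n=1: W (go to 0, an L position)
n=2: L (sole option 1(W) is W)
n=3: W (go to 2, an L position)
n=4: W (go to 2, an L position)
n=5: L (sole option 4(W) is W)
n=6: W (go to 2, an L position)
n=7: L (sole option 6(W) is W)
n=8: W (go to 7, an L position)
n=9: L (options 3(W), 6(W), 8(W) are all W)
n=10: W (go to 5, an L position)
n=11: L (sole option 10(W) is W)
n=12: W (go to 9, an L position)
n=13: L (sole option 12(W) is W)
n=14: W (go to 7, an L position)
n=15: W (go to 5, an L position)
n=16: L (options 8(W), 12(W), 14(W), 15(W) are all W)
n=17: W (go to 16, an L position)
L entries with 1 ≤ n ≤ 17 (n=0 is outside the asked range and is not counted): n = 2, 5, 7, 9, 11, 13, 16; that makes 7.

7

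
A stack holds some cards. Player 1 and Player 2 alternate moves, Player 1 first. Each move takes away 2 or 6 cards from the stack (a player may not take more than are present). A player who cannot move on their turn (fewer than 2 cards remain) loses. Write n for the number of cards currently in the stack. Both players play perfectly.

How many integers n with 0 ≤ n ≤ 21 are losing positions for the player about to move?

12

Compute win/loss labels from the base case upward. A position with no move is L. Any other position is W if it can reach an L in one move, else L.
n=0: no move → L
n=1: no move → L
n=2: →0(L), so W
n=3: →1(L), so W
n=4: →2(W) only, which is W, so L
n=5: →3(W) only, which is W, so L
n=6: →4(L), so W
n=7: →5(L), so W
n=8: →6(W), 2(W) — all W, so L
n=9: →7(W), 3(W) — all W, so L
n=10: →8(L), so W
n=11: →9(L), so W
n=12: →10(W), 6(W) — all W, so L
n=13: →11(W), 7(W) — all W, so L
n=14: →12(L), so W
n=15: →13(L), so W
n=16: →14(W), 10(W) — all W, so L
n=17: →15(W), 11(W) — all W, so L
n=18: →16(L), so W
n=19: →17(L), so W
n=20: →18(W), 14(W) — all W, so L
n=21: →19(W), 15(W) — all W, so L
L entries with 0 ≤ n ≤ 21: n = 0, 1, 4, 5, 8, 9, 12, 13, 16, 17, 20, 21; that makes 12.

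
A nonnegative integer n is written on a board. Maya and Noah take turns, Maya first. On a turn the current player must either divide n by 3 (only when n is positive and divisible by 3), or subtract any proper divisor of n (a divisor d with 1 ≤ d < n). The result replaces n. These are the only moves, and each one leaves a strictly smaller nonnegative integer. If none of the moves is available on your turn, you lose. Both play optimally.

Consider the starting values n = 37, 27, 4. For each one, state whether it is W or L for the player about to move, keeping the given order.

Work bottom-up. With no move the player to move loses. Otherwise the position is W if at least one move leads to an L position for the opponent, and L if every move leads to a W.
n=0: no move → L
n=1: no move → L
n=2: W (go to 1, an L position)
n=3: W (go to 1, an L position)
n=4: L (options 2(W), 3(W) are all W)
n=5: W (go to 4, an L position)
n=6: W (go to 4, an L position)
n=7: L (sole option 6(W) is W)
n=8: W (go to 4, an L position)
n=9: L (options 3(W), 6(W), 8(W) are all W)
n=10: W (go to 9, an L position)
n=11: L (sole option 10(W) is W)
n=12: W (go to 4, an L position)
n=13: L (sole option 12(W) is W)
n=14: W (go to 7, an L position)
n=15: L (options 5(W), 10(W), 12(W), 14(W) are all W)
n=16: W (go to 15, an L position)
n=17: L (sole option 16(W) is W)
n=18: W (go to 9, an L position)
n=19: L (sole option 18(W) is W)
n=20: W (go to 15, an L position)
n=21: W (go to 7, an L position)
n=22: W (go to 11, an L position)
n=23: L (sole option 22(W) is W)
n=24: W (go to 23, an L position)
n=25: L (options 20(W), 24(W) are all W)
n=26: W (go to 13, an L position)
n=27: W (go to 9, an L position)
n=28: L (options 14(W), 21(W), 24(W), 26(W), 27(W) are all W)
n=29: W (go to 28, an L position)
n=30: W (go to 15, an L position)
n=31: L (sole option 30(W) is W)
n=32: W (go to 28, an L position)
n=33: W (go to 11, an L position)
n=34: W (go to 17, an L position)
n=35: W (go to 28, an L position)
n=36: L (options 12(W), 18(W), 24(W), 27(W), 30(W), 32(W), 33(W), 34(W), 35(W) are all W)
n=37: W (go to 36, an L position)

37: W, 27: W, 4: L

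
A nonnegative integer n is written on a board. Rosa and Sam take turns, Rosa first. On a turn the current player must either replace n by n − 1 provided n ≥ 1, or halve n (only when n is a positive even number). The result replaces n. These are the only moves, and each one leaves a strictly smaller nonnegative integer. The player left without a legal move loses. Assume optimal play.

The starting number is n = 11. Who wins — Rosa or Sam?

Compute win/loss labels from the base case upward. A position with no move is L. Any other position is W if it can reach an L in one move, else L.
n=0: no move → L
n=1: can move to 0, which is L ⇒ W
n=2: the only move is to 1(W), a W ⇒ L
n=3: can move to 2, which is L ⇒ W
n=4: can move to 2, which is L ⇒ W
n=5: the only move is to 4(W), a W ⇒ L
n=6: can move to 5, which is L ⇒ W
n=7: the only move is to 6(W), a W ⇒ L
n=8: can move to 7, which is L ⇒ W
n=9: the only move is to 8(W), a W ⇒ L
n=10: can move to 5, which is L ⇒ W
n=11: the only move is to 10(W), a W ⇒ L
The starting position 11 is L: whatever Rosa does, the opponent receives a W position.

Sam wins.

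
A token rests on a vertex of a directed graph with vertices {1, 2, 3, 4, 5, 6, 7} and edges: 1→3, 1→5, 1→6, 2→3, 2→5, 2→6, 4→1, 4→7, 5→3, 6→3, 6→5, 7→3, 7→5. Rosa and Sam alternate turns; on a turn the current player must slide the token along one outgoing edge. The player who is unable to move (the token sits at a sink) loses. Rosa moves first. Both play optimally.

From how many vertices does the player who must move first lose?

Classify positions by backward induction: terminal positions (no move available) are L. From any other position, the mover wins iff some move reaches an L.
Every edge goes from a vertex to one that appears earlier in the order 3, 5, 6, 1, 2, 7, 4, so processing vertices in that order labels each vertex after all of its successors.
3: no outgoing edge → L
5: →3(L), so W
6: →3(L), so W
1: →3(L), so W
2: →3(L), so W
7: →3(L), so W
4: →7(W), 1(W) — all W, so L
The L vertices are 3, 4; that is 2 in all.

2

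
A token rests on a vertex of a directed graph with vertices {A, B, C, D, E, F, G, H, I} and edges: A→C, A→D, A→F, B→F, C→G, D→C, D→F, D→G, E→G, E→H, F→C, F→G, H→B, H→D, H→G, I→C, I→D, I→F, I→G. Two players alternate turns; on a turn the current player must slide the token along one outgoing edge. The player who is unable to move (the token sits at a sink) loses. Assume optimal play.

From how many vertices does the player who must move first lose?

3

Classify positions by backward induction: terminal positions (no move available) are L. From any other position, the mover wins iff some move reaches an L.
Every edge goes from a vertex to one that appears earlier in the order G, C, F, D, I, B, H, E, A, so processing vertices in that order labels each vertex after all of its successors.
G: no outgoing edge → L
C: can move to G, which is L ⇒ W
F: can move to G, which is L ⇒ W
D: can move to G, which is L ⇒ W
I: can move to G, which is L ⇒ W
B: the only move is to F(W), a W ⇒ L
H: can move to B, which is L ⇒ W
E: can move to G, which is L ⇒ W
A: moves to D(W), F(W), C(W); every one is W ⇒ L
The L vertices are A, B, G; that is 3 in all.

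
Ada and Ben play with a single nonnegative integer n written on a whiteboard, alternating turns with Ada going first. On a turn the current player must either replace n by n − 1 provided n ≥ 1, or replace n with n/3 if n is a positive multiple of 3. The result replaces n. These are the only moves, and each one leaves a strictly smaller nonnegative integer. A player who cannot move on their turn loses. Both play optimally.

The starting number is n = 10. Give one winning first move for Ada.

Work bottom-up. With no move the player to move loses. Otherwise the position is W if at least one move leads to an L position for the opponent, and L if every move leads to a W.
n=0: no move → L
n=1: W (go to 0, an L position)
n=2: L (sole option 1(W) is W)
n=3: W (go to 2, an L position)
n=4: L (sole option 3(W) is W)
n=5: W (go to 4, an L position)
n=6: W (go to 2, an L position)
n=7: L (sole option 6(W) is W)
n=8: W (go to 7, an L position)
n=9: L (options 3(W), 8(W) are all W)
n=10: W (go to 9, an L position)
From 10, the L positions reachable in one move are: 9.

Move to 9.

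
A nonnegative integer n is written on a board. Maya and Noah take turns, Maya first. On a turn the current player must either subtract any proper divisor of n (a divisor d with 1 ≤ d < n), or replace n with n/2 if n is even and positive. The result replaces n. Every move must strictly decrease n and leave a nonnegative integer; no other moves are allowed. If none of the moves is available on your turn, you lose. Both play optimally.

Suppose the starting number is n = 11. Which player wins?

Noah wins.

Label each position W (a win for the player to move) or L (a loss). A position with no legal move is L; any other position is W exactly when some move reaches an L, and L when every move reaches a W.
n=0: no move → L
n=1: no move → L
n=2: →1(L), so W
n=3: →2(W) only, which is W, so L
n=4: →3(L), so W
n=5: →4(W) only, which is W, so L
n=6: →3(L), so W
n=7: →6(W) only, which is W, so L
n=8: →7(L), so W
n=9: →6(W), 8(W) — all W, so L
n=10: →5(L), so W
n=11: →10(W) only, which is W, so L
The starting position 11 is L: whatever Maya does, the opponent receives a W position.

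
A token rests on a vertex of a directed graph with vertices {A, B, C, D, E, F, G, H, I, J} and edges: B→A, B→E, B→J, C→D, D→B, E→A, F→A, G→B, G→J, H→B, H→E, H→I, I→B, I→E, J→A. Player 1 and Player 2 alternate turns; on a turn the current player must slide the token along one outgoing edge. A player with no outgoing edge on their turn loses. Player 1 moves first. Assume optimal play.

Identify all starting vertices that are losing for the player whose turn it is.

Compute win/loss labels from the base case upward. A position with no move is L. Any other position is W if it can reach an L in one move, else L.
Every edge goes from a vertex to one that appears earlier in the order A, E, J, B, I, D, G, F, H, C, so processing vertices in that order labels each vertex after all of its successors.
A: no outgoing edge → L
E: W (go to A, an L position)
J: W (go to A, an L position)
B: W (go to A, an L position)
I: L (options B(W), E(W) are all W)
D: L (sole option B(W) is W)
G: L (options B(W), J(W) are all W)
F: W (go to A, an L position)
H: W (go to I, an L position)
C: W (go to D, an L position)
The losing starting vertices are exactly the entries labelled L in this table (4 of them).

A, D, G, I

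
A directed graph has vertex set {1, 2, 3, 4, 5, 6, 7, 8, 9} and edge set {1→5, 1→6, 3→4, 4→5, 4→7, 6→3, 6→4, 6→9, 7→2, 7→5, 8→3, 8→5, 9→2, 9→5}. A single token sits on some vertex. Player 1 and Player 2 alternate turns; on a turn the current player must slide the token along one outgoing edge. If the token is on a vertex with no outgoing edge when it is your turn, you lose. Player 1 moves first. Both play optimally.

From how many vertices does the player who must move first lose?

Build the W/L table. Terminal = L. A non-terminal position is W if it has a move to some L; otherwise it is L.
Every edge goes from a vertex to one that appears earlier in the order 2, 5, 7, 9, 4, 3, 6, 8, 1, so processing vertices in that order labels each vertex after all of its successors.
2: no outgoing edge → L
5: no outgoing edge → L
7: reaches L-position 5 → W
9: reaches L-position 5 → W
4: reaches L-position 5 → W
3: only reaches 4(W), which is W → L
6: reaches L-position 3 → W
8: reaches L-position 3 → W
1: reaches L-position 5 → W
The L vertices are 2, 3, 5; that is 3 in all.

3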